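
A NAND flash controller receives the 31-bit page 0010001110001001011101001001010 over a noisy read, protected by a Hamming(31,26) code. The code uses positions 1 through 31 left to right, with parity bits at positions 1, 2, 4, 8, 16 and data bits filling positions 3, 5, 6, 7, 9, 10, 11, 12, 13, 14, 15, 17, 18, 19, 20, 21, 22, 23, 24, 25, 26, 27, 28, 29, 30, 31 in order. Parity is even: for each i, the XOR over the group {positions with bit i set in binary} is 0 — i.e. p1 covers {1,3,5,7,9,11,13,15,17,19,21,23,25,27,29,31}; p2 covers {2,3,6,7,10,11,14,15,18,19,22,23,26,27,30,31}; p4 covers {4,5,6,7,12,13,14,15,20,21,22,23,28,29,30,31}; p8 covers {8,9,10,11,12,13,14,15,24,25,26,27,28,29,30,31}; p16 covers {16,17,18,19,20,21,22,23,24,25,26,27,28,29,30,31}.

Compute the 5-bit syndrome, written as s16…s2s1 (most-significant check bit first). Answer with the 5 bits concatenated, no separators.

00000

s1 (pos 1,3,5,7,9,11,13,15,17,19,21,23,25,27,29,31): 0⊕1⊕0⊕1⊕1⊕0⊕1⊕0⊕0⊕1⊕0⊕0⊕1⊕0⊕0⊕0 = 0
s2 (pos 2,3,6,7,10,11,14,15,18,19,22,23,26,27,30,31): 0⊕1⊕0⊕1⊕0⊕0⊕0⊕0⊕1⊕1⊕1⊕0⊕0⊕0⊕1⊕0 = 0
s4 (pos 4,5,6,7,12,13,14,15,20,21,22,23,28,29,30,31): 0⊕0⊕0⊕1⊕0⊕1⊕0⊕0⊕1⊕0⊕1⊕0⊕1⊕0⊕1⊕0 = 0
s8 (pos 8,9,10,11,12,13,14,15,24,25,26,27,28,29,30,31): 1⊕1⊕0⊕0⊕0⊕1⊕0⊕0⊕0⊕1⊕0⊕0⊕1⊕0⊕1⊕0 = 0
s16 (pos 16,17,18,19,20,21,22,23,24,25,26,27,28,29,30,31): 1⊕0⊕1⊕1⊕1⊕0⊕1⊕0⊕0⊕1⊕0⊕0⊕1⊕0⊕1⊕0 = 0
Syndrome s16…s1 = 00000 → no error.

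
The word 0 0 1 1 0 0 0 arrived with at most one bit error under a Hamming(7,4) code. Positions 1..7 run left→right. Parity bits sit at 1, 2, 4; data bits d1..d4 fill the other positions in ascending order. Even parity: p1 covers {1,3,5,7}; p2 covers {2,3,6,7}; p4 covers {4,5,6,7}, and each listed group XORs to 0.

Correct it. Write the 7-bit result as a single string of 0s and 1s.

s1 (pos 1,3,5,7): 0⊕1⊕0⊕0 = 1
s2 (pos 2,3,6,7): 0⊕1⊕0⊕0 = 1
s4 (pos 4,5,6,7): 1⊕0⊕0⊕0 = 1
Syndrome s4…s1 = 111 → error at position 7.
Flip position 7: 0011000 → 0011001

0011001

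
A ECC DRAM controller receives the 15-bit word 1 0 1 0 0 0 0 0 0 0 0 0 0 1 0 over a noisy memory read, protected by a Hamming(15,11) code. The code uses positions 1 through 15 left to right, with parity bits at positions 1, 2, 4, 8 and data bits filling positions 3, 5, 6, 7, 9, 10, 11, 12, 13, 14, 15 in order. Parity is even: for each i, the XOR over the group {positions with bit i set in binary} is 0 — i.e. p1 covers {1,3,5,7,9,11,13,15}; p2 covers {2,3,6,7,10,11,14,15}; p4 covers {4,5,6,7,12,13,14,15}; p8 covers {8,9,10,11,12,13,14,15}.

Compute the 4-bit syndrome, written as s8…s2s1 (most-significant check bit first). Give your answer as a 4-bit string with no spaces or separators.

1100

s1 (pos 1,3,5,7,9,11,13,15): 1⊕1⊕0⊕0⊕0⊕0⊕0⊕0 = 0
s2 (pos 2,3,6,7,10,11,14,15): 0⊕1⊕0⊕0⊕0⊕0⊕1⊕0 = 0
s4 (pos 4,5,6,7,12,13,14,15): 0⊕0⊕0⊕0⊕0⊕0⊕1⊕0 = 1
s8 (pos 8,9,10,11,12,13,14,15): 0⊕0⊕0⊕0⊕0⊕0⊕1⊕0 = 1
Syndrome s8…s1 = 1100 → error at position 12.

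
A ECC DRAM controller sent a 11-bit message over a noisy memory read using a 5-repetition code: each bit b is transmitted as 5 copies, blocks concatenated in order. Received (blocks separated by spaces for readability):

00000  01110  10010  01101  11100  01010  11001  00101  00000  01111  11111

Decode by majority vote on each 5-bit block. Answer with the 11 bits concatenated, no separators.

Block 1 (00000): 0 ones → 0
Block 2 (01110): 3 ones → 1
Block 3 (10010): 2 ones → 0
Block 4 (01101): 3 ones → 1
Block 5 (11100): 3 ones → 1
Block 6 (01010): 2 ones → 0
Block 7 (11001): 3 ones → 1
Block 8 (00101): 2 ones → 0
Block 9 (00000): 0 ones → 0
Block 10 (01111): 4 ones → 1
Block 11 (11111): 5 ones → 1

01011010011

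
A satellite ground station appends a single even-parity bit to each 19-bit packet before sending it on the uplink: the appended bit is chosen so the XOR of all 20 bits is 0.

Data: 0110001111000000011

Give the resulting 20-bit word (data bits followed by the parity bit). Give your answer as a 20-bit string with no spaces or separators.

01100011110000000110

XOR of the 19 data bits: 0⊕1⊕1⊕0⊕0⊕0⊕1⊕1⊕1⊕1⊕0⊕0⊕0⊕0⊕0⊕0⊕0⊕1⊕1 = 0
Parity bit = 0 (so all 20 bits XOR to 0).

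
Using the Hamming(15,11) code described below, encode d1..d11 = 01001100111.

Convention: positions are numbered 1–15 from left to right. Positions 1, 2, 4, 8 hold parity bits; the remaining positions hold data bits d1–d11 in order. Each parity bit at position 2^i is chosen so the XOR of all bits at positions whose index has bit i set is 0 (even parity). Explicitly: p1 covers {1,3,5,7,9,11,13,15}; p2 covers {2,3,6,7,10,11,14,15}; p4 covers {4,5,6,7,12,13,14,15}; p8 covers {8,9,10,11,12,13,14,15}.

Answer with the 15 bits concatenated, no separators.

010010011100111

Place data at non-parity positions: p1 p2 0 p4 1 0 0 p8 1 1 0 0 1 1 1
p1 (pos 1,3,5,7,9,11,13,15): XOR of data positions = 0⊕1⊕0⊕1⊕0⊕1⊕1 = 0
p2 (pos 2,3,6,7,10,11,14,15): XOR of data positions = 0⊕0⊕0⊕1⊕0⊕1⊕1 = 1
p4 (pos 4,5,6,7,12,13,14,15): XOR of data positions = 1⊕0⊕0⊕0⊕1⊕1⊕1 = 0
p8 (pos 8,9,10,11,12,13,14,15): XOR of data positions = 1⊕1⊕0⊕0⊕1⊕1⊕1 = 1
Codeword: 010010011100111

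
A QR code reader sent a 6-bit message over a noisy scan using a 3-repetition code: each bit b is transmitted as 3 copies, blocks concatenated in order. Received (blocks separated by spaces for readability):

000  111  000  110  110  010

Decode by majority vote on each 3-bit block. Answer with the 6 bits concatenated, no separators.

Block 1 (000): 0 ones → 0
Block 2 (111): 3 ones → 1
Block 3 (000): 0 ones → 0
Block 4 (110): 2 ones → 1
Block 5 (110): 2 ones → 1
Block 6 (010): 1 one → 0

010110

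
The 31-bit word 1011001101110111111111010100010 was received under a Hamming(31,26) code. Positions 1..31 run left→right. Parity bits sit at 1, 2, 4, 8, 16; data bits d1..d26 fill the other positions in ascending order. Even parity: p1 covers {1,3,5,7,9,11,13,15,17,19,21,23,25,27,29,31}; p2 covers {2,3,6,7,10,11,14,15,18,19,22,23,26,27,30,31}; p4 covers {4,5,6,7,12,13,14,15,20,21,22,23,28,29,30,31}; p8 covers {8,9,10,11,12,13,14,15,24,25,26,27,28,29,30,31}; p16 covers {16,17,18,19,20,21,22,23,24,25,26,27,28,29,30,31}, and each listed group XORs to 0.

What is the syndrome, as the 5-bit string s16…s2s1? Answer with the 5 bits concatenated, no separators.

01110

s1 (pos 1,3,5,7,9,11,13,15,17,19,21,23,25,27,29,31): 1⊕1⊕0⊕1⊕0⊕1⊕0⊕1⊕1⊕1⊕1⊕0⊕0⊕0⊕0⊕0 = 0
s2 (pos 2,3,6,7,10,11,14,15,18,19,22,23,26,27,30,31): 0⊕1⊕0⊕1⊕1⊕1⊕1⊕1⊕1⊕1⊕1⊕0⊕1⊕0⊕1⊕0 = 1
s4 (pos 4,5,6,7,12,13,14,15,20,21,22,23,28,29,30,31): 1⊕0⊕0⊕1⊕1⊕0⊕1⊕1⊕1⊕1⊕1⊕0⊕0⊕0⊕1⊕0 = 1
s8 (pos 8,9,10,11,12,13,14,15,24,25,26,27,28,29,30,31): 1⊕0⊕1⊕1⊕1⊕0⊕1⊕1⊕1⊕0⊕1⊕0⊕0⊕0⊕1⊕0 = 1
s16 (pos 16,17,18,19,20,21,22,23,24,25,26,27,28,29,30,31): 1⊕1⊕1⊕1⊕1⊕1⊕1⊕0⊕1⊕0⊕1⊕0⊕0⊕0⊕1⊕0 = 0
Syndrome s16…s1 = 01110 → error at position 14.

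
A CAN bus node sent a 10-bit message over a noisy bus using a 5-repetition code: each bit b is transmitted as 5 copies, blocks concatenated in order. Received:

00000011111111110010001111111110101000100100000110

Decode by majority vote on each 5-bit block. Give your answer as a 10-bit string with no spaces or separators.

0110111000

Block 1 (00000): 0 ones → 0
Block 2 (01111): 4 ones → 1
Block 3 (11111): 5 ones → 1
Block 4 (10010): 2 ones → 0
Block 5 (00111): 3 ones → 1
Block 6 (11111): 5 ones → 1
Block 7 (10101): 3 ones → 1
Block 8 (00010): 1 one → 0
Block 9 (01000): 1 one → 0
Block 10 (00110): 2 ones → 0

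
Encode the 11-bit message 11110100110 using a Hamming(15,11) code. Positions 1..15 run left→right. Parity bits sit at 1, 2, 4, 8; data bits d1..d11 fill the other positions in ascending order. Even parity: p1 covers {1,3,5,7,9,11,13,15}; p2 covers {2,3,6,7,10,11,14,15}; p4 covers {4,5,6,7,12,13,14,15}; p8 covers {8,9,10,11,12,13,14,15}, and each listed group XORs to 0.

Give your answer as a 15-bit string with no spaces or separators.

011111110100110

Place data at non-parity positions: p1 p2 1 p4 1 1 1 p8 0 1 0 0 1 1 0
p1 (pos 1,3,5,7,9,11,13,15): XOR of data positions = 1⊕1⊕1⊕0⊕0⊕1⊕0 = 0
p2 (pos 2,3,6,7,10,11,14,15): XOR of data positions = 1⊕1⊕1⊕1⊕0⊕1⊕0 = 1
p4 (pos 4,5,6,7,12,13,14,15): XOR of data positions = 1⊕1⊕1⊕0⊕1⊕1⊕0 = 1
p8 (pos 8,9,10,11,12,13,14,15): XOR of data positions = 0⊕1⊕0⊕0⊕1⊕1⊕0 = 1
Codeword: 011111110100110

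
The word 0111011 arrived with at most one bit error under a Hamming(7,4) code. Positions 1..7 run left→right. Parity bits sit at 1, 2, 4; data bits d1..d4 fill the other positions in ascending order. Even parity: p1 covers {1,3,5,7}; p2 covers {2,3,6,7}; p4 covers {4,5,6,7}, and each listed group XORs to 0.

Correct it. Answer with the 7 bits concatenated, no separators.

s1 (pos 1,3,5,7): 0⊕1⊕0⊕1 = 0
s2 (pos 2,3,6,7): 1⊕1⊕1⊕1 = 0
s4 (pos 4,5,6,7): 1⊕0⊕1⊕1 = 1
Syndrome s4…s1 = 100 → error at position 4.
Flip position 4: 0111011 → 0110011

0110011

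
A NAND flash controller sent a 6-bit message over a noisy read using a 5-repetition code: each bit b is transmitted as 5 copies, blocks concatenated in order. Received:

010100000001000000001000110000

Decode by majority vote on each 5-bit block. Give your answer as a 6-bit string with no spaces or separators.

Block 1 (01010): 2 ones → 0
Block 2 (00000): 0 ones → 0
Block 3 (01000): 1 one → 0
Block 4 (00000): 0 ones → 0
Block 5 (10001): 2 ones → 0
Block 6 (10000): 1 one → 0

000000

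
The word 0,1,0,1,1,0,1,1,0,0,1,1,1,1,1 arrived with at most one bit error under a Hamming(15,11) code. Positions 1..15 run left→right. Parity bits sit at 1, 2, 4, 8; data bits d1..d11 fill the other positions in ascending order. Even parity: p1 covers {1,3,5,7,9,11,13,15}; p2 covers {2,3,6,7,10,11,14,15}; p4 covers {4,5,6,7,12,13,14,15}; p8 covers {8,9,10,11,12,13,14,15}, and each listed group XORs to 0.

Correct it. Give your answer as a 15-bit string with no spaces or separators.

s1 (pos 1,3,5,7,9,11,13,15): 0⊕0⊕1⊕1⊕0⊕1⊕1⊕1 = 1
s2 (pos 2,3,6,7,10,11,14,15): 1⊕0⊕0⊕1⊕0⊕1⊕1⊕1 = 1
s4 (pos 4,5,6,7,12,13,14,15): 1⊕1⊕0⊕1⊕1⊕1⊕1⊕1 = 1
s8 (pos 8,9,10,11,12,13,14,15): 1⊕0⊕0⊕1⊕1⊕1⊕1⊕1 = 0
Syndrome s8…s1 = 0111 → error at position 7.
Flip position 7: 010110110011111 → 010110010011111

010110010011111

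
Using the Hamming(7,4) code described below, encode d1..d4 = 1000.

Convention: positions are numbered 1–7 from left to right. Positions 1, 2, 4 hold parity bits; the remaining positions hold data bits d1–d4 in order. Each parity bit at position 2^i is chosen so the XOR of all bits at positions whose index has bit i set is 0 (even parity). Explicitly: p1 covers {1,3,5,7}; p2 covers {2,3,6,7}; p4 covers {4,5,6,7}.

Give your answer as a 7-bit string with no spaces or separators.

1110000

Place data at non-parity positions: p1 p2 1 p4 0 0 0
p1 (pos 1,3,5,7): XOR of data positions = 1⊕0⊕0 = 1
p2 (pos 2,3,6,7): XOR of data positions = 1⊕0⊕0 = 1
p4 (pos 4,5,6,7): XOR of data positions = 0⊕0⊕0 = 0
Codeword: 1110000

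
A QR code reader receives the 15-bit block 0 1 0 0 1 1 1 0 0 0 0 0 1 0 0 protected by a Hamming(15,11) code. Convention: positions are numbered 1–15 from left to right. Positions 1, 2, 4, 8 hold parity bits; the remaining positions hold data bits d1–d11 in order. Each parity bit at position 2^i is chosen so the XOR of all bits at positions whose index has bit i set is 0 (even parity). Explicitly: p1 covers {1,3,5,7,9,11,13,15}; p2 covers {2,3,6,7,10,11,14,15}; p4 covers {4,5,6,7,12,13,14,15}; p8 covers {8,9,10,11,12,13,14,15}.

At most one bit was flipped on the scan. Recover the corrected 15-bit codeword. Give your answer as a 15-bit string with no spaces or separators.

010011100010100

s1 (pos 1,3,5,7,9,11,13,15): 0⊕0⊕1⊕1⊕0⊕0⊕1⊕0 = 1
s2 (pos 2,3,6,7,10,11,14,15): 1⊕0⊕1⊕1⊕0⊕0⊕0⊕0 = 1
s4 (pos 4,5,6,7,12,13,14,15): 0⊕1⊕1⊕1⊕0⊕1⊕0⊕0 = 0
s8 (pos 8,9,10,11,12,13,14,15): 0⊕0⊕0⊕0⊕0⊕1⊕0⊕0 = 1
Syndrome s8…s1 = 1011 → error at position 11.
Flip position 11: 010011100000100 → 010011100010100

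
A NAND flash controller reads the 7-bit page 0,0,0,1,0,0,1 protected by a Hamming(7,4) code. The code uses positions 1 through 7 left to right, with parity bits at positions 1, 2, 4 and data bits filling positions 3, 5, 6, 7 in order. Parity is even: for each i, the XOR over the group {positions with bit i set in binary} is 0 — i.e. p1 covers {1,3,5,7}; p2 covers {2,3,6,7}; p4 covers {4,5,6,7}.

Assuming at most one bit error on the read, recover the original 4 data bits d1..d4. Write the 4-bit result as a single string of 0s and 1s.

1001

s1 (pos 1,3,5,7): 0⊕0⊕0⊕1 = 1
s2 (pos 2,3,6,7): 0⊕0⊕0⊕1 = 1
s4 (pos 4,5,6,7): 1⊕0⊕0⊕1 = 0
Syndrome s4…s1 = 011 → error at position 3.
Flip position 3: 0001001 → 0011001
Read data bits from positions 3,5,6,7: 1001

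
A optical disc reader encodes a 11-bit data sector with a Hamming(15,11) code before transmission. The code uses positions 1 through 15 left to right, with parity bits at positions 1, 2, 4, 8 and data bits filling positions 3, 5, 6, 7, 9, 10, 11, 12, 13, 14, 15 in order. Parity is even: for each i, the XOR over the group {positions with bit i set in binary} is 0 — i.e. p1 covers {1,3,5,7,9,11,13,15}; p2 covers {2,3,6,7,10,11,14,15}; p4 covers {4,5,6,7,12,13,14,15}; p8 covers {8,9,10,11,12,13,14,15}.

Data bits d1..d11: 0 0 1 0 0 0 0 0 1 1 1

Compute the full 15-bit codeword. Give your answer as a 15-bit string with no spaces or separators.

010001010000111

Place data at non-parity positions: p1 p2 0 p4 0 1 0 p8 0 0 0 0 1 1 1
p1 (pos 1,3,5,7,9,11,13,15): XOR of data positions = 0⊕0⊕0⊕0⊕0⊕1⊕1 = 0
p2 (pos 2,3,6,7,10,11,14,15): XOR of data positions = 0⊕1⊕0⊕0⊕0⊕1⊕1 = 1
p4 (pos 4,5,6,7,12,13,14,15): XOR of data positions = 0⊕1⊕0⊕0⊕1⊕1⊕1 = 0
p8 (pos 8,9,10,11,12,13,14,15): XOR of data positions = 0⊕0⊕0⊕0⊕1⊕1⊕1 = 1
Codeword: 010001010000111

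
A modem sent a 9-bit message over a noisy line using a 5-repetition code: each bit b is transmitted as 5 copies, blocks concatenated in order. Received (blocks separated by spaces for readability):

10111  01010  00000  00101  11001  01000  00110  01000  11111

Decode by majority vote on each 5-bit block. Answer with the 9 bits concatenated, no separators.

Block 1 (10111): 4 ones → 1
Block 2 (01010): 2 ones → 0
Block 3 (00000): 0 ones → 0
Block 4 (00101): 2 ones → 0
Block 5 (11001): 3 ones → 1
Block 6 (01000): 1 one → 0
Block 7 (00110): 2 ones → 0
Block 8 (01000): 1 one → 0
Block 9 (11111): 5 ones → 1

100010001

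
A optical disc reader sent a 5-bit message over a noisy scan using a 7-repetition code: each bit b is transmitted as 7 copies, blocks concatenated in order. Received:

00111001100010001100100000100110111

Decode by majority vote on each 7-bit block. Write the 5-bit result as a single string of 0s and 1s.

Block 1 (0011100): 3 ones → 0
Block 2 (1100010): 3 ones → 0
Block 3 (0011001): 3 ones → 0
Block 4 (0000010): 1 one → 0
Block 5 (0110111): 5 ones → 1

00001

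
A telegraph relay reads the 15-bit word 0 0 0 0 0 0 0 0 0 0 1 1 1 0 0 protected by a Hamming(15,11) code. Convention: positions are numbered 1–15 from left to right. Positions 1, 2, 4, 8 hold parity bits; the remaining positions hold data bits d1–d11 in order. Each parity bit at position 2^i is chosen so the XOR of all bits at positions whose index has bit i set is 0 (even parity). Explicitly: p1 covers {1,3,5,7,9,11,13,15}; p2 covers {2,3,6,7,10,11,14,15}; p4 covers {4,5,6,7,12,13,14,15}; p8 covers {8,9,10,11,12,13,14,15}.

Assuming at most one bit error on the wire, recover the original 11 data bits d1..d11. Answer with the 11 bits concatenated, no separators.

s1 (pos 1,3,5,7,9,11,13,15): 0⊕0⊕0⊕0⊕0⊕1⊕1⊕0 = 0
s2 (pos 2,3,6,7,10,11,14,15): 0⊕0⊕0⊕0⊕0⊕1⊕0⊕0 = 1
s4 (pos 4,5,6,7,12,13,14,15): 0⊕0⊕0⊕0⊕1⊕1⊕0⊕0 = 0
s8 (pos 8,9,10,11,12,13,14,15): 0⊕0⊕0⊕1⊕1⊕1⊕0⊕0 = 1
Syndrome s8…s1 = 1010 → error at position 10.
Flip position 10: 000000000011100 → 000000000111100
Read data bits from positions 3,5,6,7,9,10,11,12,13,14,15: 00000111100

00000111100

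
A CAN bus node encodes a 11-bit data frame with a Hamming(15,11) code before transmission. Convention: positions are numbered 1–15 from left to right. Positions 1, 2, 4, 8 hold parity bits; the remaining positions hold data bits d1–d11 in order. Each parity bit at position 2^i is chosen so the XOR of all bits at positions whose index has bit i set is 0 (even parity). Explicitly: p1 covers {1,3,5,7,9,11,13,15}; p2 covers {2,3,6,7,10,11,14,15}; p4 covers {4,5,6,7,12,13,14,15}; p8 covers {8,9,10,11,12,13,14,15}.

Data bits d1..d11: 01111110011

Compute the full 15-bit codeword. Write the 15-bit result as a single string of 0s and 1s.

100111111110011

Place data at non-parity positions: p1 p2 0 p4 1 1 1 p8 1 1 1 0 0 1 1
p1 (pos 1,3,5,7,9,11,13,15): XOR of data positions = 0⊕1⊕1⊕1⊕1⊕0⊕1 = 1
p2 (pos 2,3,6,7,10,11,14,15): XOR of data positions = 0⊕1⊕1⊕1⊕1⊕1⊕1 = 0
p4 (pos 4,5,6,7,12,13,14,15): XOR of data positions = 1⊕1⊕1⊕0⊕0⊕1⊕1 = 1
p8 (pos 8,9,10,11,12,13,14,15): XOR of data positions = 1⊕1⊕1⊕0⊕0⊕1⊕1 = 1
Codeword: 100111111110011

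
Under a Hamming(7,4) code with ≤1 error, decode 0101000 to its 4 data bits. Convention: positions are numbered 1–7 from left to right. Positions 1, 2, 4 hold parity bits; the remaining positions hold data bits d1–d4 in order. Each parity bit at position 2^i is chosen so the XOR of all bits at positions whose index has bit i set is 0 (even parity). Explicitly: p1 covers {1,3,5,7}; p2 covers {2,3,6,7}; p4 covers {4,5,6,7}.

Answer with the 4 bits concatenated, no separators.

0010

s1 (pos 1,3,5,7): 0⊕0⊕0⊕0 = 0
s2 (pos 2,3,6,7): 1⊕0⊕0⊕0 = 1
s4 (pos 4,5,6,7): 1⊕0⊕0⊕0 = 1
Syndrome s4…s1 = 110 → error at position 6.
Flip position 6: 0101000 → 0101010
Read data bits from positions 3,5,6,7: 0010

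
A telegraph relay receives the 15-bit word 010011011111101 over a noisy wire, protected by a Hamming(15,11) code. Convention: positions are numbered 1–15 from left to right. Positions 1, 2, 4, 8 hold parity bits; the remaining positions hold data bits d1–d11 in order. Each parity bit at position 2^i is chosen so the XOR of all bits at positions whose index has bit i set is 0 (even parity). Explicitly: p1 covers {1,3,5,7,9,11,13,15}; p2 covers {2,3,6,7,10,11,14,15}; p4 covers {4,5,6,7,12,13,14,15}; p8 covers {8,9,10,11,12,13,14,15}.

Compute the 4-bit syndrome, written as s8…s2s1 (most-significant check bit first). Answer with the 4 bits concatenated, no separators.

s1 (pos 1,3,5,7,9,11,13,15): 0⊕0⊕1⊕0⊕1⊕1⊕1⊕1 = 1
s2 (pos 2,3,6,7,10,11,14,15): 1⊕0⊕1⊕0⊕1⊕1⊕0⊕1 = 1
s4 (pos 4,5,6,7,12,13,14,15): 0⊕1⊕1⊕0⊕1⊕1⊕0⊕1 = 1
s8 (pos 8,9,10,11,12,13,14,15): 1⊕1⊕1⊕1⊕1⊕1⊕0⊕1 = 1
Syndrome s8…s1 = 1111 → error at position 15.

1111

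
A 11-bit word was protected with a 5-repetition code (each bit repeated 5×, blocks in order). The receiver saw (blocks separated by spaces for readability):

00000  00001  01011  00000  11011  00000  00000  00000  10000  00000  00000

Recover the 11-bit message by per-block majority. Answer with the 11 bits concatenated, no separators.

Block 1 (00000): 0 ones → 0
Block 2 (00001): 1 one → 0
Block 3 (01011): 3 ones → 1
Block 4 (00000): 0 ones → 0
Block 5 (11011): 4 ones → 1
Block 6 (00000): 0 ones → 0
Block 7 (00000): 0 ones → 0
Block 8 (00000): 0 ones → 0
Block 9 (10000): 1 one → 0
Block 10 (00000): 0 ones → 0
Block 11 (00000): 0 ones → 0

00101000000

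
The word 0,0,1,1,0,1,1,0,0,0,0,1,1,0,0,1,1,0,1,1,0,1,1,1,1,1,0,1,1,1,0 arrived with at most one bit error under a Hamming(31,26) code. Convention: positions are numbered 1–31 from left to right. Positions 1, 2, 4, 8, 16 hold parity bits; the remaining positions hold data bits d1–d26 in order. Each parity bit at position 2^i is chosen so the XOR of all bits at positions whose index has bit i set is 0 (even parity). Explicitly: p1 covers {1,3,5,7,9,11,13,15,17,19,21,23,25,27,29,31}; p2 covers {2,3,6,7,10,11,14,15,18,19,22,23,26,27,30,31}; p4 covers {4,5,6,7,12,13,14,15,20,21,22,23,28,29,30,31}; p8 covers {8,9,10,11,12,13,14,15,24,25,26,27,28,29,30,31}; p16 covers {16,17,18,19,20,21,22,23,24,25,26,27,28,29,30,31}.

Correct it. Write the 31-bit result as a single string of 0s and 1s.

0010011000011001101101111101110

s1 (pos 1,3,5,7,9,11,13,15,17,19,21,23,25,27,29,31): 0⊕1⊕0⊕1⊕0⊕0⊕1⊕0⊕1⊕1⊕0⊕1⊕1⊕0⊕1⊕0 = 0
s2 (pos 2,3,6,7,10,11,14,15,18,19,22,23,26,27,30,31): 0⊕1⊕1⊕1⊕0⊕0⊕0⊕0⊕0⊕1⊕1⊕1⊕1⊕0⊕1⊕0 = 0
s4 (pos 4,5,6,7,12,13,14,15,20,21,22,23,28,29,30,31): 1⊕0⊕1⊕1⊕1⊕1⊕0⊕0⊕1⊕0⊕1⊕1⊕1⊕1⊕1⊕0 = 1
s8 (pos 8,9,10,11,12,13,14,15,24,25,26,27,28,29,30,31): 0⊕0⊕0⊕0⊕1⊕1⊕0⊕0⊕1⊕1⊕1⊕0⊕1⊕1⊕1⊕0 = 0
s16 (pos 16,17,18,19,20,21,22,23,24,25,26,27,28,29,30,31): 1⊕1⊕0⊕1⊕1⊕0⊕1⊕1⊕1⊕1⊕1⊕0⊕1⊕1⊕1⊕0 = 0
Syndrome s16…s1 = 00100 → error at position 4.
Flip position 4: 0011011000011001101101111101110 → 0010011000011001101101111101110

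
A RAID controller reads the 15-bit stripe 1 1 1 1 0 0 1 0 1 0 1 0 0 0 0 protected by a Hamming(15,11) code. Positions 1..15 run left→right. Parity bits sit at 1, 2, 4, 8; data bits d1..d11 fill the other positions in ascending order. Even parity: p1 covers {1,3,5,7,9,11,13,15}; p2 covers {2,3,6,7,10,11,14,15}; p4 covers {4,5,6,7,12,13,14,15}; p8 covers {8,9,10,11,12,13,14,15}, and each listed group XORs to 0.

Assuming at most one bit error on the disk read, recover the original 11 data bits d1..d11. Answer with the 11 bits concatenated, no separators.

10011010000

s1 (pos 1,3,5,7,9,11,13,15): 1⊕1⊕0⊕1⊕1⊕1⊕0⊕0 = 1
s2 (pos 2,3,6,7,10,11,14,15): 1⊕1⊕0⊕1⊕0⊕1⊕0⊕0 = 0
s4 (pos 4,5,6,7,12,13,14,15): 1⊕0⊕0⊕1⊕0⊕0⊕0⊕0 = 0
s8 (pos 8,9,10,11,12,13,14,15): 0⊕1⊕0⊕1⊕0⊕0⊕0⊕0 = 0
Syndrome s8…s1 = 0001 → error at position 1.
Flip position 1: 111100101010000 → 011100101010000
Read data bits from positions 3,5,6,7,9,10,11,12,13,14,15: 10011010000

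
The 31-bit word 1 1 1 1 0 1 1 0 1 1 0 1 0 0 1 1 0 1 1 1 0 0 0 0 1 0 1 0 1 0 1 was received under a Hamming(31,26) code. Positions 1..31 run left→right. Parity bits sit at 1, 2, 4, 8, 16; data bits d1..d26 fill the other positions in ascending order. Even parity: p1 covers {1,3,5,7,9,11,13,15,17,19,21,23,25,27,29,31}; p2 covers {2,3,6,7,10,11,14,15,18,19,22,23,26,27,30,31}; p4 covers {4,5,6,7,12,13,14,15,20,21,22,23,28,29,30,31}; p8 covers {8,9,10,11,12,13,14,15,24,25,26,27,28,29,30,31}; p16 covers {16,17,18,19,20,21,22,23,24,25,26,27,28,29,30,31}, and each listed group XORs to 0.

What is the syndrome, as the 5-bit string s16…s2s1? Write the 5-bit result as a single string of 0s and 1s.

s1 (pos 1,3,5,7,9,11,13,15,17,19,21,23,25,27,29,31): 1⊕1⊕0⊕1⊕1⊕0⊕0⊕1⊕0⊕1⊕0⊕0⊕1⊕1⊕1⊕1 = 0
s2 (pos 2,3,6,7,10,11,14,15,18,19,22,23,26,27,30,31): 1⊕1⊕1⊕1⊕1⊕0⊕0⊕1⊕1⊕1⊕0⊕0⊕0⊕1⊕0⊕1 = 0
s4 (pos 4,5,6,7,12,13,14,15,20,21,22,23,28,29,30,31): 1⊕0⊕1⊕1⊕1⊕0⊕0⊕1⊕1⊕0⊕0⊕0⊕0⊕1⊕0⊕1 = 0
s8 (pos 8,9,10,11,12,13,14,15,24,25,26,27,28,29,30,31): 0⊕1⊕1⊕0⊕1⊕0⊕0⊕1⊕0⊕1⊕0⊕1⊕0⊕1⊕0⊕1 = 0
s16 (pos 16,17,18,19,20,21,22,23,24,25,26,27,28,29,30,31): 1⊕0⊕1⊕1⊕1⊕0⊕0⊕0⊕0⊕1⊕0⊕1⊕0⊕1⊕0⊕1 = 0
Syndrome s16…s1 = 00000 → no error.

00000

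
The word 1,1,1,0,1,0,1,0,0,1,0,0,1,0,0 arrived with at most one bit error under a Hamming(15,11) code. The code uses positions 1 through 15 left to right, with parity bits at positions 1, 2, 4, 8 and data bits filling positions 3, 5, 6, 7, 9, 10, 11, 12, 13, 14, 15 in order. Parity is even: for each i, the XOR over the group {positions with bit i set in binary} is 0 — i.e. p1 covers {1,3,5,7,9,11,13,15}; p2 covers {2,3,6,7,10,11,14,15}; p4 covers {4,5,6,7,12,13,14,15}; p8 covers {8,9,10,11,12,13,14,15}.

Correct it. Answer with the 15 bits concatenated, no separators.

111000100100100

s1 (pos 1,3,5,7,9,11,13,15): 1⊕1⊕1⊕1⊕0⊕0⊕1⊕0 = 1
s2 (pos 2,3,6,7,10,11,14,15): 1⊕1⊕0⊕1⊕1⊕0⊕0⊕0 = 0
s4 (pos 4,5,6,7,12,13,14,15): 0⊕1⊕0⊕1⊕0⊕1⊕0⊕0 = 1
s8 (pos 8,9,10,11,12,13,14,15): 0⊕0⊕1⊕0⊕0⊕1⊕0⊕0 = 0
Syndrome s8…s1 = 0101 → error at position 5.
Flip position 5: 111010100100100 → 111000100100100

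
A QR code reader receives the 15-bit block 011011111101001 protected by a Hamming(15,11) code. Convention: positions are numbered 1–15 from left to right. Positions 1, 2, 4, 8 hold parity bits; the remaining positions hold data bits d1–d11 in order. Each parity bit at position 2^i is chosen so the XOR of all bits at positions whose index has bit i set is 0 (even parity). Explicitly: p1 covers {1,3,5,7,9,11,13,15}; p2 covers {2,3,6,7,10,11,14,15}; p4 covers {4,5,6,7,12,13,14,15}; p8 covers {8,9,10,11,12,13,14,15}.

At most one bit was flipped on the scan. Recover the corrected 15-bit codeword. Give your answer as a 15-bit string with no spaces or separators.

011011111101101

s1 (pos 1,3,5,7,9,11,13,15): 0⊕1⊕1⊕1⊕1⊕0⊕0⊕1 = 1
s2 (pos 2,3,6,7,10,11,14,15): 1⊕1⊕1⊕1⊕1⊕0⊕0⊕1 = 0
s4 (pos 4,5,6,7,12,13,14,15): 0⊕1⊕1⊕1⊕1⊕0⊕0⊕1 = 1
s8 (pos 8,9,10,11,12,13,14,15): 1⊕1⊕1⊕0⊕1⊕0⊕0⊕1 = 1
Syndrome s8…s1 = 1101 → error at position 13.
Flip position 13: 011011111101001 → 011011111101101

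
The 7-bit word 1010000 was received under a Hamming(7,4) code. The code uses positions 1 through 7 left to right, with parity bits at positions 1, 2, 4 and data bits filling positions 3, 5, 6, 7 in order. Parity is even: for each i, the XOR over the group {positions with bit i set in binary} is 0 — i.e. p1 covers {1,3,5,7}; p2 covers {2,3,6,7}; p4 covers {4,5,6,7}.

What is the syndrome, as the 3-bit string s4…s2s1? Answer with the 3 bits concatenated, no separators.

010

s1 (pos 1,3,5,7): 1⊕1⊕0⊕0 = 0
s2 (pos 2,3,6,7): 0⊕1⊕0⊕0 = 1
s4 (pos 4,5,6,7): 0⊕0⊕0⊕0 = 0
Syndrome s4…s1 = 010 → error at position 2.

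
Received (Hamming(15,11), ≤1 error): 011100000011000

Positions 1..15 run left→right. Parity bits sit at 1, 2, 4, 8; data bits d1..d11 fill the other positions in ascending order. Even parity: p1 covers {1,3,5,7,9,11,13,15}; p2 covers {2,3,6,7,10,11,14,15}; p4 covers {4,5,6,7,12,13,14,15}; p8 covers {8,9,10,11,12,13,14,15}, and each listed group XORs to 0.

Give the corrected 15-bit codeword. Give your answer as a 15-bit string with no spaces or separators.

s1 (pos 1,3,5,7,9,11,13,15): 0⊕1⊕0⊕0⊕0⊕1⊕0⊕0 = 0
s2 (pos 2,3,6,7,10,11,14,15): 1⊕1⊕0⊕0⊕0⊕1⊕0⊕0 = 1
s4 (pos 4,5,6,7,12,13,14,15): 1⊕0⊕0⊕0⊕1⊕0⊕0⊕0 = 0
s8 (pos 8,9,10,11,12,13,14,15): 0⊕0⊕0⊕1⊕1⊕0⊕0⊕0 = 0
Syndrome s8…s1 = 0010 → error at position 2.
Flip position 2: 011100000011000 → 001100000011000

001100000011000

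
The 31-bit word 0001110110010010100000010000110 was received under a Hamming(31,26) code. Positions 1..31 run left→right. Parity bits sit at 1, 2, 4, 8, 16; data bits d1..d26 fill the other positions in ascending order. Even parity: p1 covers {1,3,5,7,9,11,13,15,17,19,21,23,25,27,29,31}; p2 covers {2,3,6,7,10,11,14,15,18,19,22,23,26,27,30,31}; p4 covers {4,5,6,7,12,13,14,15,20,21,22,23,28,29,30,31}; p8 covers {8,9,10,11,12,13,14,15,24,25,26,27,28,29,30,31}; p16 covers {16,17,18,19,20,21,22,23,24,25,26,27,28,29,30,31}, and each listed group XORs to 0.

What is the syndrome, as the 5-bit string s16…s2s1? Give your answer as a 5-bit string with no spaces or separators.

s1 (pos 1,3,5,7,9,11,13,15,17,19,21,23,25,27,29,31): 0⊕0⊕1⊕0⊕1⊕0⊕0⊕1⊕1⊕0⊕0⊕0⊕0⊕0⊕1⊕0 = 1
s2 (pos 2,3,6,7,10,11,14,15,18,19,22,23,26,27,30,31): 0⊕0⊕1⊕0⊕0⊕0⊕0⊕1⊕0⊕0⊕0⊕0⊕0⊕0⊕1⊕0 = 1
s4 (pos 4,5,6,7,12,13,14,15,20,21,22,23,28,29,30,31): 1⊕1⊕1⊕0⊕1⊕0⊕0⊕1⊕0⊕0⊕0⊕0⊕0⊕1⊕1⊕0 = 1
s8 (pos 8,9,10,11,12,13,14,15,24,25,26,27,28,29,30,31): 1⊕1⊕0⊕0⊕1⊕0⊕0⊕1⊕1⊕0⊕0⊕0⊕0⊕1⊕1⊕0 = 1
s16 (pos 16,17,18,19,20,21,22,23,24,25,26,27,28,29,30,31): 0⊕1⊕0⊕0⊕0⊕0⊕0⊕0⊕1⊕0⊕0⊕0⊕0⊕1⊕1⊕0 = 0
Syndrome s16…s1 = 01111 → error at position 15.

01111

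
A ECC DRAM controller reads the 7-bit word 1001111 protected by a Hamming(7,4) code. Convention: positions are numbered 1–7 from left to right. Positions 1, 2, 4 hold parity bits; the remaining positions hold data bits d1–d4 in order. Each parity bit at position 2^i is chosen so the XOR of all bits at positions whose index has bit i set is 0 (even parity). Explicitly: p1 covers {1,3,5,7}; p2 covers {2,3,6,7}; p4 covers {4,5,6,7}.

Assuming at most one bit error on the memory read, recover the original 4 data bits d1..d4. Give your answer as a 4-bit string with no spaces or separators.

s1 (pos 1,3,5,7): 1⊕0⊕1⊕1 = 1
s2 (pos 2,3,6,7): 0⊕0⊕1⊕1 = 0
s4 (pos 4,5,6,7): 1⊕1⊕1⊕1 = 0
Syndrome s4…s1 = 001 → error at position 1.
Flip position 1: 1001111 → 0001111
Read data bits from positions 3,5,6,7: 0111

0111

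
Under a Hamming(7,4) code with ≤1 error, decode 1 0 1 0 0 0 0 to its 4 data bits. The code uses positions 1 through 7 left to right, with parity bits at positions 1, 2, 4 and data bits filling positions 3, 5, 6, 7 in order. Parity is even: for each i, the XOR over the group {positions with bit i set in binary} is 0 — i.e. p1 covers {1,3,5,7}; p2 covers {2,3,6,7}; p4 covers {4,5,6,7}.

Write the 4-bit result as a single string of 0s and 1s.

1000

s1 (pos 1,3,5,7): 1⊕1⊕0⊕0 = 0
s2 (pos 2,3,6,7): 0⊕1⊕0⊕0 = 1
s4 (pos 4,5,6,7): 0⊕0⊕0⊕0 = 0
Syndrome s4…s1 = 010 → error at position 2.
Flip position 2: 1010000 → 1110000
Read data bits from positions 3,5,6,7: 1000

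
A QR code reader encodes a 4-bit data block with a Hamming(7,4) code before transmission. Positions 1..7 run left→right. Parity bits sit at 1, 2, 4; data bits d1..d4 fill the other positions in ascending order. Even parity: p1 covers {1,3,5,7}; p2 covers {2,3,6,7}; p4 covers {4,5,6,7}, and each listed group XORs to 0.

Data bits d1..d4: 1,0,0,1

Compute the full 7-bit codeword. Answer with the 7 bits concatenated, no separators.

0011001

Place data at non-parity positions: p1 p2 1 p4 0 0 1
p1 (pos 1,3,5,7): XOR of data positions = 1⊕0⊕1 = 0
p2 (pos 2,3,6,7): XOR of data positions = 1⊕0⊕1 = 0
p4 (pos 4,5,6,7): XOR of data positions = 0⊕0⊕1 = 1
Codeword: 0011001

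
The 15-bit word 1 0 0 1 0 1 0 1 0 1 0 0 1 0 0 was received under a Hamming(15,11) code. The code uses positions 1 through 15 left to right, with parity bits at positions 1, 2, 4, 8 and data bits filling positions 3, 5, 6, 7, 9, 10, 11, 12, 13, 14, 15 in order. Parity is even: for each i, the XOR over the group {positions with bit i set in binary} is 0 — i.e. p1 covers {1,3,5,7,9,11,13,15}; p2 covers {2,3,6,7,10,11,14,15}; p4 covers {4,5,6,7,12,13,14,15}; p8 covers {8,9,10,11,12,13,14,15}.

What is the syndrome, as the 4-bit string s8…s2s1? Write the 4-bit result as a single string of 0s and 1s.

s1 (pos 1,3,5,7,9,11,13,15): 1⊕0⊕0⊕0⊕0⊕0⊕1⊕0 = 0
s2 (pos 2,3,6,7,10,11,14,15): 0⊕0⊕1⊕0⊕1⊕0⊕0⊕0 = 0
s4 (pos 4,5,6,7,12,13,14,15): 1⊕0⊕1⊕0⊕0⊕1⊕0⊕0 = 1
s8 (pos 8,9,10,11,12,13,14,15): 1⊕0⊕1⊕0⊕0⊕1⊕0⊕0 = 1
Syndrome s8…s1 = 1100 → error at position 12.

1100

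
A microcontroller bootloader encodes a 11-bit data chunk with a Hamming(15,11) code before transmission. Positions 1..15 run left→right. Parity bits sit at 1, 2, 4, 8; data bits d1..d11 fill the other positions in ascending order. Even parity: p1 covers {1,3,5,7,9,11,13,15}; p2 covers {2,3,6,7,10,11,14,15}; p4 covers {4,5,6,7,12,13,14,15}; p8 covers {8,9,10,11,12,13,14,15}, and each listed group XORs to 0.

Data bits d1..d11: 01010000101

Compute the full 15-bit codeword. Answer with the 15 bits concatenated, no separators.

Place data at non-parity positions: p1 p2 0 p4 1 0 1 p8 0 0 0 0 1 0 1
p1 (pos 1,3,5,7,9,11,13,15): XOR of data positions = 0⊕1⊕1⊕0⊕0⊕1⊕1 = 0
p2 (pos 2,3,6,7,10,11,14,15): XOR of data positions = 0⊕0⊕1⊕0⊕0⊕0⊕1 = 0
p4 (pos 4,5,6,7,12,13,14,15): XOR of data positions = 1⊕0⊕1⊕0⊕1⊕0⊕1 = 0
p8 (pos 8,9,10,11,12,13,14,15): XOR of data positions = 0⊕0⊕0⊕0⊕1⊕0⊕1 = 0
Codeword: 000010100000101

000010100000101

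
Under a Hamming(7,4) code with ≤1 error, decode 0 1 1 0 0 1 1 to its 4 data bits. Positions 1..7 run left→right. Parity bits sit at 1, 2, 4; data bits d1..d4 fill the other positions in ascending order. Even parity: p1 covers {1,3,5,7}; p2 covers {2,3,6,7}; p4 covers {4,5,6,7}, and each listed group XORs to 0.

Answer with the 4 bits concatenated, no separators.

1011

s1 (pos 1,3,5,7): 0⊕1⊕0⊕1 = 0
s2 (pos 2,3,6,7): 1⊕1⊕1⊕1 = 0
s4 (pos 4,5,6,7): 0⊕0⊕1⊕1 = 0
Syndrome s4…s1 = 000 → no error.
Read data bits from positions 3,5,6,7: 1011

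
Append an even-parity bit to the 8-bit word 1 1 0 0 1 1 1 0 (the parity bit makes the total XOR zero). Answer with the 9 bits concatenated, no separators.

110011101

XOR of the 8 data bits: 1⊕1⊕0⊕0⊕1⊕1⊕1⊕0 = 1
Parity bit = 1 (so all 9 bits XOR to 0).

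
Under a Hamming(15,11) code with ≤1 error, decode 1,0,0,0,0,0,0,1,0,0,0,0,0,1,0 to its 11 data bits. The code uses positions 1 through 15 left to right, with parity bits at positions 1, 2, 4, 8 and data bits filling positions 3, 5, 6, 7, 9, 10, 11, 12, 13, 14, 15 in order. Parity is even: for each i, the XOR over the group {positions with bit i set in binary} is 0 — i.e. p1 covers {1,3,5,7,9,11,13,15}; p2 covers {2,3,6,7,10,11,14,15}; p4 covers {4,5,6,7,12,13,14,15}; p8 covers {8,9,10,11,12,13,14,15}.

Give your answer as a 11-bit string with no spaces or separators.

s1 (pos 1,3,5,7,9,11,13,15): 1⊕0⊕0⊕0⊕0⊕0⊕0⊕0 = 1
s2 (pos 2,3,6,7,10,11,14,15): 0⊕0⊕0⊕0⊕0⊕0⊕1⊕0 = 1
s4 (pos 4,5,6,7,12,13,14,15): 0⊕0⊕0⊕0⊕0⊕0⊕1⊕0 = 1
s8 (pos 8,9,10,11,12,13,14,15): 1⊕0⊕0⊕0⊕0⊕0⊕1⊕0 = 0
Syndrome s8…s1 = 0111 → error at position 7.
Flip position 7: 100000010000010 → 100000110000010
Read data bits from positions 3,5,6,7,9,10,11,12,13,14,15: 00010000010

00010000010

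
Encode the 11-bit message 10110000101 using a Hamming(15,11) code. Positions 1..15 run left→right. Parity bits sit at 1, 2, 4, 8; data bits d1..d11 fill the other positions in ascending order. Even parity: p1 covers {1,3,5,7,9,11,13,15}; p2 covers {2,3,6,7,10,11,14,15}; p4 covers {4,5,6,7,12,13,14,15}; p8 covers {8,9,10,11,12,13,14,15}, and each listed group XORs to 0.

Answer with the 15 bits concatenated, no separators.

Place data at non-parity positions: p1 p2 1 p4 0 1 1 p8 0 0 0 0 1 0 1
p1 (pos 1,3,5,7,9,11,13,15): XOR of data positions = 1⊕0⊕1⊕0⊕0⊕1⊕1 = 0
p2 (pos 2,3,6,7,10,11,14,15): XOR of data positions = 1⊕1⊕1⊕0⊕0⊕0⊕1 = 0
p4 (pos 4,5,6,7,12,13,14,15): XOR of data positions = 0⊕1⊕1⊕0⊕1⊕0⊕1 = 0
p8 (pos 8,9,10,11,12,13,14,15): XOR of data positions = 0⊕0⊕0⊕0⊕1⊕0⊕1 = 0
Codeword: 001001100000101

001001100000101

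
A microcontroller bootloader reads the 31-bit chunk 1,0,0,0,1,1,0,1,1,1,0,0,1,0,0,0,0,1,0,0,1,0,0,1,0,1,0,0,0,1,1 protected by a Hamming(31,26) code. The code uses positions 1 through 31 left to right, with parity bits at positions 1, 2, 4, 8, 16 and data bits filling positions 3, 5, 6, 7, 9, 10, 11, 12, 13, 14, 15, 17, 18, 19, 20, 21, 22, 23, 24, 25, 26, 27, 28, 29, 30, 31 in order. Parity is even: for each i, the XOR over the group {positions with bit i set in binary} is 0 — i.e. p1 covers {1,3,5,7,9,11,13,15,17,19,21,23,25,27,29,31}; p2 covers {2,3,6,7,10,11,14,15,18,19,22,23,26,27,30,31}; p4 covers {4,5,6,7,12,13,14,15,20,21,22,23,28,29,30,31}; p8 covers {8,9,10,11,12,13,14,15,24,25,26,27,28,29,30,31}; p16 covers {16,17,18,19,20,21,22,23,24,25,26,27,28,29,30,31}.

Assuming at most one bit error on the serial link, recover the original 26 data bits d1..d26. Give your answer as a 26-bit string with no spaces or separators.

01101100100010010010100011

s1 (pos 1,3,5,7,9,11,13,15,17,19,21,23,25,27,29,31): 1⊕0⊕1⊕0⊕1⊕0⊕1⊕0⊕0⊕0⊕1⊕0⊕0⊕0⊕0⊕1 = 0
s2 (pos 2,3,6,7,10,11,14,15,18,19,22,23,26,27,30,31): 0⊕0⊕1⊕0⊕1⊕0⊕0⊕0⊕1⊕0⊕0⊕0⊕1⊕0⊕1⊕1 = 0
s4 (pos 4,5,6,7,12,13,14,15,20,21,22,23,28,29,30,31): 0⊕1⊕1⊕0⊕0⊕1⊕0⊕0⊕0⊕1⊕0⊕0⊕0⊕0⊕1⊕1 = 0
s8 (pos 8,9,10,11,12,13,14,15,24,25,26,27,28,29,30,31): 1⊕1⊕1⊕0⊕0⊕1⊕0⊕0⊕1⊕0⊕1⊕0⊕0⊕0⊕1⊕1 = 0
s16 (pos 16,17,18,19,20,21,22,23,24,25,26,27,28,29,30,31): 0⊕0⊕1⊕0⊕0⊕1⊕0⊕0⊕1⊕0⊕1⊕0⊕0⊕0⊕1⊕1 = 0
Syndrome s16…s1 = 00000 → no error.
Read data bits from positions 3,5,6,7,9,10,11,12,13,14,15,17,18,19,20,21,22,23,24,25,26,27,28,29,30,31: 01101100100010010010100011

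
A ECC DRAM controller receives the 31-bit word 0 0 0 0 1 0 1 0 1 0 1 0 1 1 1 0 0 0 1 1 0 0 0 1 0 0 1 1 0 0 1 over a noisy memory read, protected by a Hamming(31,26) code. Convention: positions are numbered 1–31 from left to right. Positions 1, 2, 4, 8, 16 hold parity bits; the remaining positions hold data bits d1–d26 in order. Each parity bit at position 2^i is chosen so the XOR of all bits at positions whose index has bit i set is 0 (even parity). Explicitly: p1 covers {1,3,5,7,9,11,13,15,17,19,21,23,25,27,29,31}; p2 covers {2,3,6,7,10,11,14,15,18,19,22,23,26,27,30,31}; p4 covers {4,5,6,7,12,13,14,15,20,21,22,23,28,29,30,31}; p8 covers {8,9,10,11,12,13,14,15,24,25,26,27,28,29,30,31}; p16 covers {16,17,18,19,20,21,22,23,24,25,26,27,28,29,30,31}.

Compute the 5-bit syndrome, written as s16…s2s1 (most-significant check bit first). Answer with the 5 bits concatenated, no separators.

s1 (pos 1,3,5,7,9,11,13,15,17,19,21,23,25,27,29,31): 0⊕0⊕1⊕1⊕1⊕1⊕1⊕1⊕0⊕1⊕0⊕0⊕0⊕1⊕0⊕1 = 1
s2 (pos 2,3,6,7,10,11,14,15,18,19,22,23,26,27,30,31): 0⊕0⊕0⊕1⊕0⊕1⊕1⊕1⊕0⊕1⊕0⊕0⊕0⊕1⊕0⊕1 = 1
s4 (pos 4,5,6,7,12,13,14,15,20,21,22,23,28,29,30,31): 0⊕1⊕0⊕1⊕0⊕1⊕1⊕1⊕1⊕0⊕0⊕0⊕1⊕0⊕0⊕1 = 0
s8 (pos 8,9,10,11,12,13,14,15,24,25,26,27,28,29,30,31): 0⊕1⊕0⊕1⊕0⊕1⊕1⊕1⊕1⊕0⊕0⊕1⊕1⊕0⊕0⊕1 = 1
s16 (pos 16,17,18,19,20,21,22,23,24,25,26,27,28,29,30,31): 0⊕0⊕0⊕1⊕1⊕0⊕0⊕0⊕1⊕0⊕0⊕1⊕1⊕0⊕0⊕1 = 0
Syndrome s16…s1 = 01011 → error at position 11.

01011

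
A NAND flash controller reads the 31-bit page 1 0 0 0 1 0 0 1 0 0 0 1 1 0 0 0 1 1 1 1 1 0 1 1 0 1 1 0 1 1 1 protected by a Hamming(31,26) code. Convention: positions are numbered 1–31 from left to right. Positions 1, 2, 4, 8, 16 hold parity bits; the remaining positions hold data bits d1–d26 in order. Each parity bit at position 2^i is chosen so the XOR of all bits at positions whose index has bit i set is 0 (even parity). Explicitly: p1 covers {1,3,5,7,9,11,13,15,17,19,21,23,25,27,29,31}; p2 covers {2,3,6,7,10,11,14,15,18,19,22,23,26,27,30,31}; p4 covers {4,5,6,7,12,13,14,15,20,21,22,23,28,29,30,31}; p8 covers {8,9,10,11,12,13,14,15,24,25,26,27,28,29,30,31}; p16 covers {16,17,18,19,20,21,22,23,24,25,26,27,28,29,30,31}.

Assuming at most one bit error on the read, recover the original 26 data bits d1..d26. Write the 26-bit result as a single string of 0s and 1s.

01000001110111110110110111

s1 (pos 1,3,5,7,9,11,13,15,17,19,21,23,25,27,29,31): 1⊕0⊕1⊕0⊕0⊕0⊕1⊕0⊕1⊕1⊕1⊕1⊕0⊕1⊕1⊕1 = 0
s2 (pos 2,3,6,7,10,11,14,15,18,19,22,23,26,27,30,31): 0⊕0⊕0⊕0⊕0⊕0⊕0⊕0⊕1⊕1⊕0⊕1⊕1⊕1⊕1⊕1 = 1
s4 (pos 4,5,6,7,12,13,14,15,20,21,22,23,28,29,30,31): 0⊕1⊕0⊕0⊕1⊕1⊕0⊕0⊕1⊕1⊕0⊕1⊕0⊕1⊕1⊕1 = 1
s8 (pos 8,9,10,11,12,13,14,15,24,25,26,27,28,29,30,31): 1⊕0⊕0⊕0⊕1⊕1⊕0⊕0⊕1⊕0⊕1⊕1⊕0⊕1⊕1⊕1 = 1
s16 (pos 16,17,18,19,20,21,22,23,24,25,26,27,28,29,30,31): 0⊕1⊕1⊕1⊕1⊕1⊕0⊕1⊕1⊕0⊕1⊕1⊕0⊕1⊕1⊕1 = 0
Syndrome s16…s1 = 01110 → error at position 14.
Flip position 14: 1000100100011000111110110110111 → 1000100100011100111110110110111
Read data bits from positions 3,5,6,7,9,10,11,12,13,14,15,17,18,19,20,21,22,23,24,25,26,27,28,29,30,31: 01000001110111110110110111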